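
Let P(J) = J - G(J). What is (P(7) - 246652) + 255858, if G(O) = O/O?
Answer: 9212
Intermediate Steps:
G(O) = 1
P(J) = -1 + J (P(J) = J - 1*1 = J - 1 = -1 + J)
(P(7) - 246652) + 255858 = ((-1 + 7) - 246652) + 255858 = (6 - 246652) + 255858 = -246646 + 255858 = 9212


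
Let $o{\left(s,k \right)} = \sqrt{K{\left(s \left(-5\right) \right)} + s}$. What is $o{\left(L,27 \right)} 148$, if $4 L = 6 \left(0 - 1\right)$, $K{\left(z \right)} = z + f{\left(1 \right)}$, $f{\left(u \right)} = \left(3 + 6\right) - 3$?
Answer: $296 \sqrt{3} \approx 512.69$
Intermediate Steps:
$f{\left(u \right)} = 6$ ($f{\left(u \right)} = 9 - 3 = 6$)
$K{\left(z \right)} = 6 + z$ ($K{\left(z \right)} = z + 6 = 6 + z$)
$L = - \frac{3}{2}$ ($L = \frac{6 \left(0 - 1\right)}{4} = \frac{6 \left(-1\right)}{4} = \frac{1}{4} \left(-6\right) = - \frac{3}{2} \approx -1.5$)
$o{\left(s,k \right)} = \sqrt{6 - 4 s}$ ($o{\left(s,k \right)} = \sqrt{\left(6 + s \left(-5\right)\right) + s} = \sqrt{\left(6 - 5 s\right) + s} = \sqrt{6 - 4 s}$)
$o{\left(L,27 \right)} 148 = \sqrt{6 - -6} \cdot 148 = \sqrt{6 + 6} \cdot 148 = \sqrt{12} \cdot 148 = 2 \sqrt{3} \cdot 148 = 296 \sqrt{3}$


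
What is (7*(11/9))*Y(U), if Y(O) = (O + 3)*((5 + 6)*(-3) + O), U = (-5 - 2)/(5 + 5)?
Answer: -596827/900 ≈ -663.14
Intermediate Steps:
U = -7/10 ≈ -0.70000
Y(O) = (-33 + O)*(3 + O) (Y(O) = (3 + O)*(11*(-3) + O) = (3 + O)*(-33 + O) = (-33 + O)*(3 + O))
(7*(11/9))*Y(U) = (7*(11/9))*(-99 + (-7/10)**2 - 30*(-7/10)) = (7*(11*(1/9)))*(-99 + 49/100 + 21) = (7*(11/9))*(-7751/100) = (77/9)*(-7751/100) = -596827/900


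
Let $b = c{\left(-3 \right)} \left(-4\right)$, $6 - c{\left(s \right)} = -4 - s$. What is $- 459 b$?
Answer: $12852$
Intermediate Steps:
$c{\left(s \right)} = 10 + s$ ($c{\left(s \right)} = 6 - \left(-4 - s\right) = 6 + \left(4 + s\right) = 10 + s$)
$b = -28$ ($b = \left(10 - 3\right) \left(-4\right) = 7 \left(-4\right) = -28$)
$- 459 b = \left(-459\right) \left(-28\right) = 12852$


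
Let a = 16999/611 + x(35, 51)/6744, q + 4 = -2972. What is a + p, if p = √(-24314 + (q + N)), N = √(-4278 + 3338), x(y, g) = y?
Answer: 114662641/4120584 + √(-27290 + 2*I*√235) ≈ 27.92 + 165.2*I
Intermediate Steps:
q = -2976 (q = -4 - 2972 = -2976)
N = 2*I*√235 (N = √(-940) = 2*I*√235 ≈ 30.659*I)
p = √(-27290 + 2*I*√235) (p = √(-24314 + (-2976 + 2*I*√235)) = √(-27290 + 2*I*√235) ≈ 0.0928 + 165.2*I)
a = 114662641/4120584 (a = 16999/611 + 35/6744 = 114662641/4120584 ≈ 27.827)
a + p = 114662641/4120584 + √(-27290 + 2*I*√235)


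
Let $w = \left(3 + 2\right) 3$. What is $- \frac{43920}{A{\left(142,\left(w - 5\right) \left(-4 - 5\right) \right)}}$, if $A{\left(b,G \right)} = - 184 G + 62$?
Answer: $- \frac{21960}{8311} \approx -2.6423$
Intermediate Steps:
$w = 15$ ($w = 5 \cdot 3 = 15$)
$A{\left(b,G \right)} = 62 - 184 G$
$- \frac{43920}{A{\left(142,\left(w - 5\right) \left(-4 - 5\right) \right)}} = - \frac{43920}{62 - 184 \left(15 - 5\right) \left(-4 - 5\right)} = - \frac{43920}{62 - 184 \cdot 10 \left(-4 - 5\right)} = - \frac{43920}{62 - 184 \cdot 10 \left(-9\right)} = - \frac{43920}{62 - -16560} = - \frac{43920}{62 + 16560} = - \frac{43920}{16622} = \left(-43920\right) \frac{1}{16622} = - \frac{21960}{8311}$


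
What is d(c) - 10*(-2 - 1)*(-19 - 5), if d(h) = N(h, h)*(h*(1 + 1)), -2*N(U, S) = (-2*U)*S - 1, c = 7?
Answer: -27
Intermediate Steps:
N(U, S) = ½ + S*U (N(U, S) = -((-2*U)*S - 1)/2 = -(-2*S*U - 1)/2 = -(-1 - 2*S*U)/2 = ½ + S*U)
d(h) = 2*h*(½ + h²) (d(h) = (½ + h*h)*(h*(1 + 1)) = (½ + h²)*(h*2) = (½ + h²)*(2*h) = 2*h*(½ + h²))
d(c) - 10*(-2 - 1)*(-19 - 5) = (7 + 2*7³) - 10*(-2 - 1)*(-19 - 5) = (7 + 2*343) - (-30)*(-24) = (7 + 686) - 10*72 = 693 - 720 = -27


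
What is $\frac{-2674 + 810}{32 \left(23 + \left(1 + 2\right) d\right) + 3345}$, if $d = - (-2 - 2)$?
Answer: $- \frac{1864}{4465} \approx -0.41747$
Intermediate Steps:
$d = 4$ ($d = - (-2 - 2) = \left(-1\right) \left(-4\right) = 4$)
$\frac{-2674 + 810}{32 \left(23 + \left(1 + 2\right) d\right) + 3345} = \frac{-2674 + 810}{32 \left(23 + \left(1 + 2\right) 4\right) + 3345} = - \frac{1864}{32 \left(23 + 3 \cdot 4\right) + 3345} = - \frac{1864}{32 \left(23 + 12\right) + 3345} = - \frac{1864}{32 \cdot 35 + 3345} = - \frac{1864}{1120 + 3345} = - \frac{1864}{4465}$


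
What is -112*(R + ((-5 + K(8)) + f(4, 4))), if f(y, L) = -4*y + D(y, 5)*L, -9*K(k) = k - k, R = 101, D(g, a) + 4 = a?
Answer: -9408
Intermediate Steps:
D(g, a) = -4 + a
K(k) = 0 (K(k) = -(k - k)/9 = -⅑*0 = 0)
f(y, L) = L - 4*y (f(y, L) = -4*y + (-4 + 5)*L = -4*y + 1*L = -4*y + L = L - 4*y)
-112*(R + ((-5 + K(8)) + f(4, 4))) = -112*(101 + ((-5 + 0) + (4 - 4*4))) = -112*(101 + (-5 + (4 - 16))) = -112*(101 + (-5 - 12)) = -112*(101 - 17) = -112*84 = -9408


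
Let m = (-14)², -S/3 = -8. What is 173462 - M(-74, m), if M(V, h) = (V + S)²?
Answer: 170962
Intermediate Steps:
S = 24 (S = -3*(-8) = 24)
m = 196
M(V, h) = (24 + V)² (M(V, h) = (V + 24)² = (24 + V)²)
173462 - M(-74, m) = 173462 - (24 - 74)² = 173462 - 1*(-50)² = 173462 - 1*2500 = 173462 - 2500 = 170962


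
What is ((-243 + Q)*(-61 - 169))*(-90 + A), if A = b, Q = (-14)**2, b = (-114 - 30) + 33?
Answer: -2172810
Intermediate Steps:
b = -111 (b = -144 + 33 = -111)
Q = 196
A = -111
((-243 + Q)*(-61 - 169))*(-90 + A) = ((-243 + 196)*(-61 - 169))*(-90 - 111) = -47*(-230)*(-201) = 10810*(-201) = -2172810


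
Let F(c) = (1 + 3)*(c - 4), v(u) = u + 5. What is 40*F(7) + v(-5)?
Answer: 480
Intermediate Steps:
v(u) = 5 + u
F(c) = -16 + 4*c (F(c) = 4*(-4 + c) = -16 + 4*c)
40*F(7) + v(-5) = 40*(-16 + 4*7) + (5 - 5) = 40*(-16 + 28) + 0 = 40*12 + 0 = 480 + 0 = 480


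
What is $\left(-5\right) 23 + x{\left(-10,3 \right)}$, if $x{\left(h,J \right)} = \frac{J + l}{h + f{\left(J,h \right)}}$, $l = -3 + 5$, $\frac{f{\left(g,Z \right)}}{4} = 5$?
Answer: $- \frac{229}{2} \approx -114.5$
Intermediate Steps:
$f{\left(g,Z \right)} = 20$ ($f{\left(g,Z \right)} = 4 \cdot 5 = 20$)
$l = 2$
$x{\left(h,J \right)} = \frac{2 + J}{20 + h}$ ($x{\left(h,J \right)} = \frac{J + 2}{h + 20} = \frac{2 + J}{20 + h}$)
$\left(-5\right) 23 + x{\left(-10,3 \right)} = \left(-5\right) 23 + \frac{2 + 3}{20 - 10} = -115 + \frac{1}{10} \cdot 5 = -115 + \frac{1}{2} = - \frac{229}{2}$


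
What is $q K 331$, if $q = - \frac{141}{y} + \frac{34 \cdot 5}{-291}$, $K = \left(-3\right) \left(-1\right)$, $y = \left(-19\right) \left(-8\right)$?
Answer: $- \frac{22134301}{14744} \approx -1501.2$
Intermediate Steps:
$y = 152$
$K = 3$
$q = - \frac{66871}{44232}$ ($q = - \frac{141}{152} + \frac{34 \cdot 5}{-291} = \left(-141\right) \frac{1}{152} + 170 \left(- \frac{1}{291}\right) = - \frac{141}{152} - \frac{170}{291} = - \frac{66871}{44232} \approx -1.5118$)
$q K 331 = - \frac{66871 \cdot 3 \cdot 331}{44232} = \left(- \frac{66871}{44232}\right) 993 = - \frac{22134301}{14744}$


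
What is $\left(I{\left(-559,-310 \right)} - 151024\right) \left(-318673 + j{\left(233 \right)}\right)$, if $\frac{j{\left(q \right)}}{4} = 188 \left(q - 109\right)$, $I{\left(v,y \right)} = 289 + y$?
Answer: $34049319125$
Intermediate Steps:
$j{\left(q \right)} = -81968 + 752 q$ ($j{\left(q \right)} = 4 \cdot 188 \left(q - 109\right) = 4 \cdot 188 \left(-109 + q\right) = 4 \left(-20492 + 188 q\right) = -81968 + 752 q$)
$\left(I{\left(-559,-310 \right)} - 151024\right) \left(-318673 + j{\left(233 \right)}\right) = \left(\left(289 - 310\right) - 151024\right) \left(-318673 + \left(-81968 + 752 \cdot 233\right)\right) = \left(-21 - 151024\right) \left(-318673 + \left(-81968 + 175216\right)\right) = - 151045 \left(-318673 + 93248\right) = \left(-151045\right) \left(-225425\right) = 34049319125$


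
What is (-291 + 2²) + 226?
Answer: -61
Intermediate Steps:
(-291 + 2²) + 226 = (-291 + 4) + 226 = -287 + 226 = -61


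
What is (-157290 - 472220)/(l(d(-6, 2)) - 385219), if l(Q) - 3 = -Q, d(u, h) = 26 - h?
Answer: 62951/38524 ≈ 1.6341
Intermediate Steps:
l(Q) = 3 - Q
(-157290 - 472220)/(l(d(-6, 2)) - 385219) = (-157290 - 472220)/((3 - (26 - 1*2)) - 385219) = -629510/((3 - (26 - 2)) - 385219) = -629510/((3 - 1*24) - 385219) = -629510/((3 - 24) - 385219) = -629510/(-21 - 385219) = -629510/(-385240) = -629510*(-1/385240) = 62951/38524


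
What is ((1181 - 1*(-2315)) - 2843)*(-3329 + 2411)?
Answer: -599454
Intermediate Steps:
((1181 - 1*(-2315)) - 2843)*(-3329 + 2411) = ((1181 + 2315) - 2843)*(-918) = (3496 - 2843)*(-918) = 653*(-918) = -599454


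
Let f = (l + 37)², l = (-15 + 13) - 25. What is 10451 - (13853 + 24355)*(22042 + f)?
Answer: -845991085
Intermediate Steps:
l = -27 (l = -2 - 25 = -27)
f = 100 (f = (-27 + 37)² = 10² = 100)
10451 - (13853 + 24355)*(22042 + f) = 10451 - (13853 + 24355)*(22042 + 100) = 10451 - 38208*22142 = 10451 - 1*846001536 = 10451 - 846001536 = -845991085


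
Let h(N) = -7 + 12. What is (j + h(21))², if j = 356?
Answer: 130321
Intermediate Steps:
h(N) = 5
(j + h(21))² = (356 + 5)² = 361² = 130321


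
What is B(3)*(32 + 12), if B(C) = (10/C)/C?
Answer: 440/9 ≈ 48.889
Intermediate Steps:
B(C) = 10/C²
B(3)*(32 + 12) = (10/3²)*(32 + 12) = (10*(⅑))*44 = (10/9)*44 = 440/9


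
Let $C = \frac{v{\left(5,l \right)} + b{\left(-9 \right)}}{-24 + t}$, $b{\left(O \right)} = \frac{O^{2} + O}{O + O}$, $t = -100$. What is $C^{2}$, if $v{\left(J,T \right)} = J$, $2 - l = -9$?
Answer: $\frac{1}{15376} \approx 6.5036 \cdot 10^{-5}$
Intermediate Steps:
$l = 11$ ($l = 2 - -9 = 2 + 9 = 11$)
$b{\left(O \right)} = \frac{O + O^{2}}{2 O}$
$C = - \frac{1}{124}$ ($C = \frac{5 + \left(\frac{1}{2} + \frac{1}{2} \left(-9\right)\right)}{-24 - 100} = \frac{5 + \left(\frac{1}{2} - \frac{9}{2}\right)}{-124} = \left(5 - 4\right) \left(- \frac{1}{124}\right) = 1 \left(- \frac{1}{124}\right) = - \frac{1}{124} \approx -0.0080645$)
$C^{2} = \left(- \frac{1}{124}\right)^{2} = \frac{1}{15376}$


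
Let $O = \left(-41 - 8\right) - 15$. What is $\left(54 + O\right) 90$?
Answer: $-900$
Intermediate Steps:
$O = -64$ ($O = -49 - 15 = -64$)
$\left(54 + O\right) 90 = \left(54 - 64\right) 90 = \left(-10\right) 90 = -900$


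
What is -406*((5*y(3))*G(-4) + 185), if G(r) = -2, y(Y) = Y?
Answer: -62930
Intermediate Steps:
-406*((5*y(3))*G(-4) + 185) = -406*((5*3)*(-2) + 185) = -406*(15*(-2) + 185) = -406*(-30 + 185) = -406*155 = -62930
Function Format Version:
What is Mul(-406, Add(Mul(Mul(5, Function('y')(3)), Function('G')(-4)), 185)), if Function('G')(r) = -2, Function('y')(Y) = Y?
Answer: -62930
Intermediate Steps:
Mul(-406, Add(Mul(Mul(5, Function('y')(3)), Function('G')(-4)), 185)) = Mul(-406, Add(Mul(Mul(5, 3), -2), 185)) = Mul(-406, Add(Mul(15, -2), 185)) = Mul(-406, Add(-30, 185)) = Mul(-406, 155) = -62930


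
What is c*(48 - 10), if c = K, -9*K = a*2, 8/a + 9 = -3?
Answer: 152/27 ≈ 5.6296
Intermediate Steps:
a = -⅔ (a = 8/(-9 - 3) = 8/(-12) = 8*(-1/12) = -⅔ ≈ -0.66667)
K = 4/27 (K = -(-2)*2/27 = -⅑*(-4/3) = 4/27 ≈ 0.14815)
c = 4/27 ≈ 0.14815
c*(48 - 10) = 4*(48 - 10)/27 = (4/27)*38 = 152/27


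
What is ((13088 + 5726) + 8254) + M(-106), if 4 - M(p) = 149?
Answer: 26923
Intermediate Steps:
M(p) = -145 (M(p) = 4 - 1*149 = 4 - 149 = -145)
((13088 + 5726) + 8254) + M(-106) = ((13088 + 5726) + 8254) - 145 = (18814 + 8254) - 145 = 27068 - 145 = 26923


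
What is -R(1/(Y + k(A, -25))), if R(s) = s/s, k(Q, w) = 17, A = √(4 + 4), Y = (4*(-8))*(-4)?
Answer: -1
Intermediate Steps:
Y = 128 (Y = -32*(-4) = 128)
A = 2*√2 (A = √8 = 2*√2 ≈ 2.8284)
R(s) = 1
-R(1/(Y + k(A, -25))) = -1*1 = -1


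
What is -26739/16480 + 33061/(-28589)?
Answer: -1309286551/471146720 ≈ -2.7789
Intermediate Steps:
-26739/16480 + 33061/(-28589) = -26739*1/16480 + 33061*(-1/28589) = -26739/16480 - 33061/28589 = -1309286551/471146720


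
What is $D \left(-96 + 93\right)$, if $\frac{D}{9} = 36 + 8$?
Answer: $-1188$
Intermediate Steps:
$D = 396$ ($D = 9 \left(36 + 8\right) = 9 \cdot 44 = 396$)
$D \left(-96 + 93\right) = 396 \left(-96 + 93\right) = 396 \left(-3\right) = -1188$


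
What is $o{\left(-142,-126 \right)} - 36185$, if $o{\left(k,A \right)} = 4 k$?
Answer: $-36753$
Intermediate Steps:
$o{\left(-142,-126 \right)} - 36185 = 4 \left(-142\right) - 36185 = -568 - 36185 = -36753$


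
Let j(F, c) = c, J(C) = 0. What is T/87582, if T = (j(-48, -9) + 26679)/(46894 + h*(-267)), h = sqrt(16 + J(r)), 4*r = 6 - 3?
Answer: 4445/668922122 ≈ 6.6450e-6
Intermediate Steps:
r = 3/4 (r = (6 - 3)/4 = (1/4)*3 = 3/4 ≈ 0.75000)
h = 4 (h = sqrt(16 + 0) = sqrt(16) = 4)
T = 13335/22913 (T = (-9 + 26679)/(46894 + 4*(-267)) = 26670/(46894 - 1068) = 26670/45826 = 26670*(1/45826) = 13335/22913 ≈ 0.58198)
T/87582 = (13335/22913)/87582 = (13335/22913)*(1/87582) = 4445/668922122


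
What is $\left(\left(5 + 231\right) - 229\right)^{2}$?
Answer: $49$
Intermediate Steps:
$\left(\left(5 + 231\right) - 229\right)^{2} = \left(236 - 229\right)^{2} = 7^{2} = 49$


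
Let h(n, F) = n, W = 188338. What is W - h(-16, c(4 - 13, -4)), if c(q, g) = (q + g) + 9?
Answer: 188354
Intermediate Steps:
c(q, g) = 9 + g + q (c(q, g) = (g + q) + 9 = 9 + g + q)
W - h(-16, c(4 - 13, -4)) = 188338 - 1*(-16) = 188338 + 16 = 188354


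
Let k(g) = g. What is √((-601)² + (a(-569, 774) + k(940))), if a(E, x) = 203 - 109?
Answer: √362235 ≈ 601.86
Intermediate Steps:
a(E, x) = 94
√((-601)² + (a(-569, 774) + k(940))) = √((-601)² + (94 + 940)) = √(361201 + 1034) = √362235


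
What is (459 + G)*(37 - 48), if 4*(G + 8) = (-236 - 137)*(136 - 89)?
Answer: 172997/4 ≈ 43249.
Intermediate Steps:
G = -17563/4 (G = -8 + ((-236 - 137)*(136 - 89))/4 = -8 + (-373*47)/4 = -8 + (¼)*(-17531) = -8 - 17531/4 = -17563/4 ≈ -4390.8)
(459 + G)*(37 - 48) = (459 - 17563/4)*(37 - 48) = -15727/4*(-11) = 172997/4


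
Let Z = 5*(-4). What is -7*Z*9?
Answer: 1260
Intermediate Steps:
Z = -20
-7*Z*9 = -7*(-20)*9 = 140*9 = 1260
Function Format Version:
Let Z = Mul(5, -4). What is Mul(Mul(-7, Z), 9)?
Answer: 1260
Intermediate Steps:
Z = -20
Mul(Mul(-7, Z), 9) = Mul(Mul(-7, -20), 9) = Mul(140, 9) = 1260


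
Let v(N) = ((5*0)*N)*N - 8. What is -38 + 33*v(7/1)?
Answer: -302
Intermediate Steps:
v(N) = -8 (v(N) = (0*N)*N - 8 = 0*N - 8 = 0 - 8 = -8)
-38 + 33*v(7/1) = -38 + 33*(-8) = -38 - 264 = -302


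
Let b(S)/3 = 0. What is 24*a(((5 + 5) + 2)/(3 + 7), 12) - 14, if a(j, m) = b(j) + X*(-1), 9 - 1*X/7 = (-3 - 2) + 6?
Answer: -1358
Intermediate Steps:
b(S) = 0 (b(S) = 3*0 = 0)
X = 56 (X = 63 - 7*((-3 - 2) + 6) = 63 - 7*(-5 + 6) = 63 - 7*1 = 63 - 7 = 56)
a(j, m) = -56 (a(j, m) = 0 + 56*(-1) = 0 - 56 = -56)
24*a(((5 + 5) + 2)/(3 + 7), 12) - 14 = 24*(-56) - 14 = -1344 - 14 = -1358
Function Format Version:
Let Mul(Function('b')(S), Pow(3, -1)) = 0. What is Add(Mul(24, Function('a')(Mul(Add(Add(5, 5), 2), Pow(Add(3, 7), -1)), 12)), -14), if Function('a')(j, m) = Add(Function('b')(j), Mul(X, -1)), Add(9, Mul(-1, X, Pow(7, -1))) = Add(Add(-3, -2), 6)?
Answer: -1358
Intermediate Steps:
Function('b')(S) = 0 (Function('b')(S) = Mul(3, 0) = 0)
X = 56 (X = Add(63, Mul(-7, Add(Add(-3, -2), 6))) = Add(63, Mul(-7, Add(-5, 6))) = Add(63, Mul(-7, 1)) = Add(63, -7) = 56)
Function('a')(j, m) = -56 (Function('a')(j, m) = Add(0, Mul(56, -1)) = Add(0, -56) = -56)
Add(Mul(24, Function('a')(Mul(Add(Add(5, 5), 2), Pow(Add(3, 7), -1)), 12)), -14) = Add(Mul(24, -56), -14) = Add(-1344, -14) = -1358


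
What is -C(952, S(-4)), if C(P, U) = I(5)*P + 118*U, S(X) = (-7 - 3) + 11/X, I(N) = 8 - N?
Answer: -2703/2 ≈ -1351.5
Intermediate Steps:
S(X) = -10 + 11/X
C(P, U) = 3*P + 118*U (C(P, U) = (8 - 1*5)*P + 118*U = (8 - 5)*P + 118*U = 3*P + 118*U)
-C(952, S(-4)) = -(3*952 + 118*(-10 + 11/(-4))) = -(2856 + 118*(-10 + 11*(-1/4))) = -(2856 + 118*(-10 - 11/4)) = -(2856 + 118*(-51/4)) = -(2856 - 3009/2) = -1*2703/2 = -2703/2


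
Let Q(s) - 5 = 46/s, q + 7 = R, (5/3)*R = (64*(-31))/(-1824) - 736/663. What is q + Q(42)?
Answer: -404827/440895 ≈ -0.91819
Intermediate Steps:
R = -282/20995 (R = 3*((64*(-31))/(-1824) - 736/663)/5 = 3*(-1984*(-1/1824) - 736*1/663)/5 = 3*(62/57 - 736/663)/5 = (⅗)*(-94/4199) = -282/20995 ≈ -0.013432)
q = -147247/20995 (q = -7 - 282/20995 = -147247/20995 ≈ -7.0134)
Q(s) = 5 + 46/s
q + Q(42) = -147247/20995 + (5 + 46/42) = -147247/20995 + (5 + 46*(1/42)) = -147247/20995 + (5 + 23/21) = -147247/20995 + 128/21 = -404827/440895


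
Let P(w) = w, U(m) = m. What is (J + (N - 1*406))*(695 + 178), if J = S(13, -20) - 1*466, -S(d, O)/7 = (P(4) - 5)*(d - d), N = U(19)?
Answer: -744669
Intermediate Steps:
N = 19
S(d, O) = 0 (S(d, O) = -7*(4 - 5)*(d - d) = -(-7)*0 = -7*0 = 0)
J = -466 (J = 0 - 1*466 = 0 - 466 = -466)
(J + (N - 1*406))*(695 + 178) = (-466 + (19 - 1*406))*(695 + 178) = (-466 + (19 - 406))*873 = (-466 - 387)*873 = -853*873 = -744669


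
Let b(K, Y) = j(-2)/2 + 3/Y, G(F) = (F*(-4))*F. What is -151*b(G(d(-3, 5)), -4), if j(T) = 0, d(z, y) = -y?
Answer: 453/4 ≈ 113.25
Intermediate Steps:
G(F) = -4*F² (G(F) = (-4*F)*F = -4*F²)
b(K, Y) = 3/Y (b(K, Y) = 0/2 + 3/Y = 0*(½) + 3/Y = 0 + 3/Y = 3/Y)
-151*b(G(d(-3, 5)), -4) = -453/(-4) = -453*(-1)/4 = -151*(-¾) = 453/4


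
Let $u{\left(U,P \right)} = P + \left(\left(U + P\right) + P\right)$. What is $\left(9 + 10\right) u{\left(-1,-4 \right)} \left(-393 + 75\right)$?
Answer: $78546$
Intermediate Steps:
$u{\left(U,P \right)} = U + 3 P$ ($u{\left(U,P \right)} = P + \left(\left(P + U\right) + P\right) = P + \left(U + 2 P\right) = U + 3 P$)
$\left(9 + 10\right) u{\left(-1,-4 \right)} \left(-393 + 75\right) = \left(9 + 10\right) \left(-1 + 3 \left(-4\right)\right) \left(-393 + 75\right) = 19 \left(-1 - 12\right) \left(-318\right) = 19 \left(-13\right) \left(-318\right) = \left(-247\right) \left(-318\right) = 78546$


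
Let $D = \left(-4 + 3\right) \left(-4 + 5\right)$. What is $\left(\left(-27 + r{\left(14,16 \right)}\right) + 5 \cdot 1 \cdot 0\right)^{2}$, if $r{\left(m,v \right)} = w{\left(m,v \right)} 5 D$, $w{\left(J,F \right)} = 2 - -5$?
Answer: $3844$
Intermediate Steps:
$w{\left(J,F \right)} = 7$ ($w{\left(J,F \right)} = 2 + 5 = 7$)
$D = -1$ ($D = \left(-1\right) 1 = -1$)
$r{\left(m,v \right)} = -35$ ($r{\left(m,v \right)} = 7 \cdot 5 \left(-1\right) = 35 \left(-1\right) = -35$)
$\left(\left(-27 + r{\left(14,16 \right)}\right) + 5 \cdot 1 \cdot 0\right)^{2} = \left(\left(-27 - 35\right) + 5 \cdot 1 \cdot 0\right)^{2} = \left(-62 + 5 \cdot 0\right)^{2} = \left(-62 + 0\right)^{2} = \left(-62\right)^{2} = 3844$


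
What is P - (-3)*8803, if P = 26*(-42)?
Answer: 25317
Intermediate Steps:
P = -1092
P - (-3)*8803 = -1092 - (-3)*8803 = -1092 - 1*(-26409) = -1092 + 26409 = 25317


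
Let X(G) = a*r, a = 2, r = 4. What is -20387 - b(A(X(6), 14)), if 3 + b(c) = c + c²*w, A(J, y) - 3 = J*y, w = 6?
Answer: -99849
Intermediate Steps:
X(G) = 8 (X(G) = 2*4 = 8)
A(J, y) = 3 + J*y
b(c) = -3 + c + 6*c² (b(c) = -3 + (c + c²*6) = -3 + (c + 6*c²) = -3 + c + 6*c²)
-20387 - b(A(X(6), 14)) = -20387 - (-3 + (3 + 8*14) + 6*(3 + 8*14)²) = -20387 - (-3 + (3 + 112) + 6*(3 + 112)²) = -20387 - (-3 + 115 + 6*115²) = -20387 - (-3 + 115 + 6*13225) = -20387 - (-3 + 115 + 79350) = -20387 - 1*79462 = -20387 - 79462 = -99849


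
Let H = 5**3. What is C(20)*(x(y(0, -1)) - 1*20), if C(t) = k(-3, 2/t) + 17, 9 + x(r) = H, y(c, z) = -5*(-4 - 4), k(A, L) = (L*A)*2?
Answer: 7872/5 ≈ 1574.4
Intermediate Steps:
k(A, L) = 2*A*L (k(A, L) = (A*L)*2 = 2*A*L)
y(c, z) = 40 (y(c, z) = -5*(-8) = 40)
H = 125
x(r) = 116 (x(r) = -9 + 125 = 116)
C(t) = 17 - 12/t (C(t) = 2*(-3)*(2/t) + 17 = -12/t + 17 = 17 - 12/t)
C(20)*(x(y(0, -1)) - 1*20) = (17 - 12/20)*(116 - 1*20) = (17 - 12*1/20)*(116 - 20) = (17 - 3/5)*96 = (82/5)*96 = 7872/5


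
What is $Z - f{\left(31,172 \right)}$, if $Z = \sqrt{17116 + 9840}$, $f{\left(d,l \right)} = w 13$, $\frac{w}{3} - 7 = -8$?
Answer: $39 + 2 \sqrt{6739} \approx 203.18$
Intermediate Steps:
$w = -3$ ($w = 21 + 3 \left(-8\right) = 21 - 24 = -3$)
$f{\left(d,l \right)} = -39$ ($f{\left(d,l \right)} = \left(-3\right) 13 = -39$)
$Z = 2 \sqrt{6739}$ ($Z = \sqrt{26956} = 2 \sqrt{6739} \approx 164.18$)
$Z - f{\left(31,172 \right)} = 2 \sqrt{6739} - -39 = 2 \sqrt{6739} + 39 = 39 + 2 \sqrt{6739}$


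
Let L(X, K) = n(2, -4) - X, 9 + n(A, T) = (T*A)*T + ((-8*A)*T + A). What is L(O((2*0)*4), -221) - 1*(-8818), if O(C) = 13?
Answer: 8894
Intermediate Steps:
n(A, T) = -9 + A + A*T² - 8*A*T (n(A, T) = -9 + ((T*A)*T + ((-8*A)*T + A)) = -9 + ((A*T)*T + (-8*A*T + A)) = -9 + (A*T² + (A - 8*A*T)) = -9 + (A + A*T² - 8*A*T) = -9 + A + A*T² - 8*A*T)
L(X, K) = 89 - X (L(X, K) = (-9 + 2 + 2*(-4)² - 8*2*(-4)) - X = (-9 + 2 + 2*16 + 64) - X = (-9 + 2 + 32 + 64) - X = 89 - X)
L(O((2*0)*4), -221) - 1*(-8818) = (89 - 1*13) - 1*(-8818) = (89 - 13) + 8818 = 76 + 8818 = 8894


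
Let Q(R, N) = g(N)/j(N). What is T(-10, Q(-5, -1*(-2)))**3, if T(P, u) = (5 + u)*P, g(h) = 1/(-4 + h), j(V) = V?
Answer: -857375/8 ≈ -1.0717e+5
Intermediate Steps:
Q(R, N) = 1/(N*(-4 + N)) (Q(R, N) = 1/((-4 + N)*N) = 1/(N*(-4 + N)))
T(P, u) = P*(5 + u)
T(-10, Q(-5, -1*(-2)))**3 = (-10*(5 + 1/(((-1*(-2)))*(-4 - 1*(-2)))))**3 = (-10*(5 + 1/(2*(-4 + 2))))**3 = (-10*(5 + (1/2)/(-2)))**3 = (-10*(5 + (1/2)*(-1/2)))**3 = (-10*(5 - 1/4))**3 = (-10*19/4)**3 = (-95/2)**3 = -857375/8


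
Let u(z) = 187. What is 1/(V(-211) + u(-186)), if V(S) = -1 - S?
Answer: 1/397 ≈ 0.0025189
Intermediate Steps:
1/(V(-211) + u(-186)) = 1/((-1 - 1*(-211)) + 187) = 1/((-1 + 211) + 187) = 1/(210 + 187) = 1/397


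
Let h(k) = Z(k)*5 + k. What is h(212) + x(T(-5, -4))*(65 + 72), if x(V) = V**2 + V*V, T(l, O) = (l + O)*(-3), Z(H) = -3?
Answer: 199943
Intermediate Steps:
h(k) = -15 + k (h(k) = -3*5 + k = -15 + k)
T(l, O) = -3*O - 3*l (T(l, O) = (O + l)*(-3) = -3*O - 3*l)
x(V) = 2*V**2 (x(V) = V**2 + V**2 = 2*V**2)
h(212) + x(T(-5, -4))*(65 + 72) = (-15 + 212) + (2*(-3*(-4) - 3*(-5))**2)*(65 + 72) = 197 + (2*(12 + 15)**2)*137 = 197 + (2*27**2)*137 = 197 + (2*729)*137 = 197 + 1458*137 = 197 + 199746 = 199943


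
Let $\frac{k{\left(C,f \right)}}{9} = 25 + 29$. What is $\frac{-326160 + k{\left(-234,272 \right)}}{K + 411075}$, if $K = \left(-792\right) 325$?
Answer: $- \frac{36186}{17075} \approx -2.1192$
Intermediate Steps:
$k{\left(C,f \right)} = 486$ ($k{\left(C,f \right)} = 9 \left(25 + 29\right) = 9 \cdot 54 = 486$)
$K = -257400$
$\frac{-326160 + k{\left(-234,272 \right)}}{K + 411075} = \frac{-326160 + 486}{-257400 + 411075} = - \frac{325674}{153675} = \left(-325674\right) \frac{1}{153675} = - \frac{36186}{17075}$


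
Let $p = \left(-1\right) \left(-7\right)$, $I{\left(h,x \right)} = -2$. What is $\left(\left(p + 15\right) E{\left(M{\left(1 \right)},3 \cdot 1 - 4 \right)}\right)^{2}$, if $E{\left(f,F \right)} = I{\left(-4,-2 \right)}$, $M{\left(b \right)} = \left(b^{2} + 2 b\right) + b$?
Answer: $1936$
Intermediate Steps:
$M{\left(b \right)} = b^{2} + 3 b$
$E{\left(f,F \right)} = -2$
$p = 7$
$\left(\left(p + 15\right) E{\left(M{\left(1 \right)},3 \cdot 1 - 4 \right)}\right)^{2} = \left(\left(7 + 15\right) \left(-2\right)\right)^{2} = \left(22 \left(-2\right)\right)^{2} = \left(-44\right)^{2} = 1936$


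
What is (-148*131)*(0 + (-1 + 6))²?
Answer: -484700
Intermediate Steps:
(-148*131)*(0 + (-1 + 6))² = -19388*(0 + 5)² = -19388*5² = -19388*25 = -484700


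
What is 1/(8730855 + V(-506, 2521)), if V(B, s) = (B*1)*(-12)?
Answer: 1/8736927 ≈ 1.1446e-7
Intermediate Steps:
V(B, s) = -12*B (V(B, s) = B*(-12) = -12*B)
1/(8730855 + V(-506, 2521)) = 1/(8730855 - 12*(-506)) = 1/(8730855 + 6072) = 1/8736927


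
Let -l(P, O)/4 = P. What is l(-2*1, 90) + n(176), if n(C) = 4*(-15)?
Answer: -52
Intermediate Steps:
l(P, O) = -4*P
n(C) = -60
l(-2*1, 90) + n(176) = -(-8) - 60 = -4*(-2) - 60 = 8 - 60 = -52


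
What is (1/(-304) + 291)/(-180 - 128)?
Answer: -88463/93632 ≈ -0.94479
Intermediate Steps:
(1/(-304) + 291)/(-180 - 128) = (-1/304 + 291)/(-308) = (88463/304)*(-1/308) = -88463/93632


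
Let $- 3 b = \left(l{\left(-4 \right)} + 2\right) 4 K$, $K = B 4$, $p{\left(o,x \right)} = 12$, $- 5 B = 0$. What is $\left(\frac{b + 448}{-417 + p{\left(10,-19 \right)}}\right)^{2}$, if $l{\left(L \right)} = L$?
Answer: $\frac{200704}{164025} \approx 1.2236$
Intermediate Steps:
$B = 0$ ($B = \left(- \frac{1}{5}\right) 0 = 0$)
$K = 0$ ($K = 0 \cdot 4 = 0$)
$b = 0$ ($b = - \frac{\left(-4 + 2\right) 4 \cdot 0}{3} = - \frac{\left(-2\right) 4 \cdot 0}{3} = - \frac{\left(-8\right) 0}{3} = \left(- \frac{1}{3}\right) 0 = 0$)
$\left(\frac{b + 448}{-417 + p{\left(10,-19 \right)}}\right)^{2} = \left(\frac{0 + 448}{-417 + 12}\right)^{2} = \left(\frac{448}{-405}\right)^{2} = \left(448 \left(- \frac{1}{405}\right)\right)^{2} = \left(- \frac{448}{405}\right)^{2} = \frac{200704}{164025}$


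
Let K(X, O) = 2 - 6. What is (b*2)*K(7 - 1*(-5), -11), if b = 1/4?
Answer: -2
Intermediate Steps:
K(X, O) = -4
b = ¼ ≈ 0.25000
(b*2)*K(7 - 1*(-5), -11) = ((¼)*2)*(-4) = (½)*(-4) = -2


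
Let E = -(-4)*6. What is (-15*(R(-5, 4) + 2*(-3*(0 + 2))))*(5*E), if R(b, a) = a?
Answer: 14400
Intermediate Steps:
E = 24 (E = -4*(-6) = 24)
(-15*(R(-5, 4) + 2*(-3*(0 + 2))))*(5*E) = (-15*(4 + 2*(-3*(0 + 2))))*(5*24) = -15*(4 + 2*(-3*2))*120 = -15*(4 + 2*(-6))*120 = -15*(4 - 12)*120 = -15*(-8)*120 = 120*120 = 14400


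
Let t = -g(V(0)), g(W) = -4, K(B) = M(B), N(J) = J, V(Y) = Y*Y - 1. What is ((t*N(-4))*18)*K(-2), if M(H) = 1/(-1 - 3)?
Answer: 72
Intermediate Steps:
V(Y) = -1 + Y² (V(Y) = Y² - 1 = -1 + Y²)
M(H) = -¼ (M(H) = 1/(-4) = -¼)
K(B) = -¼
t = 4 (t = -1*(-4) = 4)
((t*N(-4))*18)*K(-2) = ((4*(-4))*18)*(-¼) = -16*18*(-¼) = -288*(-¼) = 72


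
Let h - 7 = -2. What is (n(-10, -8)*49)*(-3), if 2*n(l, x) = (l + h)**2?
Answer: -3675/2 ≈ -1837.5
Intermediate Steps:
h = 5 (h = 7 - 2 = 5)
n(l, x) = (5 + l)**2/2 (n(l, x) = (l + 5)**2/2 = (5 + l)**2/2)
(n(-10, -8)*49)*(-3) = (((5 - 10)**2/2)*49)*(-3) = (((1/2)*(-5)**2)*49)*(-3) = (((1/2)*25)*49)*(-3) = ((25/2)*49)*(-3) = (1225/2)*(-3) = -3675/2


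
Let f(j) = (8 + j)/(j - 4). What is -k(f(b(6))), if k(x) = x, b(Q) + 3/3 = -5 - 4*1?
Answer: -1/7 ≈ -0.14286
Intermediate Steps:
b(Q) = -10 (b(Q) = -1 + (-5 - 4*1) = -1 + (-5 - 4) = -1 - 9 = -10)
f(j) = (8 + j)/(-4 + j)
-k(f(b(6))) = -(8 - 10)/(-4 - 10) = -(-2)/(-14) = -(-1)*(-2)/14 = -1*1/7 = -1/7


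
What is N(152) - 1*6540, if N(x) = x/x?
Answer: -6539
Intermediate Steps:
N(x) = 1
N(152) - 1*6540 = 1 - 1*6540 = 1 - 6540 = -6539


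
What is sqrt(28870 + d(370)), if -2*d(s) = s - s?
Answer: sqrt(28870) ≈ 169.91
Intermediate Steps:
d(s) = 0 (d(s) = -(s - s)/2 = -1/2*0 = 0)
sqrt(28870 + d(370)) = sqrt(28870 + 0) = sqrt(28870)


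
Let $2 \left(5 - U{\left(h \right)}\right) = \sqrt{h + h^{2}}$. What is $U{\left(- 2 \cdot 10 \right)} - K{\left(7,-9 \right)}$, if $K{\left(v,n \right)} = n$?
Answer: $14 - \sqrt{95} \approx 4.2532$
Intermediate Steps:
$U{\left(h \right)} = 5 - \frac{\sqrt{h + h^{2}}}{2}$
$U{\left(- 2 \cdot 10 \right)} - K{\left(7,-9 \right)} = \left(5 - \frac{\sqrt{- 2 \cdot 10 \left(1 - 2 \cdot 10\right)}}{2}\right) - -9 = \left(5 - \frac{\sqrt{\left(-1\right) 20 \left(1 - 20\right)}}{2}\right) + 9 = \left(5 - \frac{\sqrt{- 20 \left(1 - 20\right)}}{2}\right) + 9 = \left(5 - \frac{\sqrt{\left(-20\right) \left(-19\right)}}{2}\right) + 9 = \left(5 - \frac{\sqrt{380}}{2}\right) + 9 = \left(5 - \frac{2 \sqrt{95}}{2}\right) + 9 = \left(5 - \sqrt{95}\right) + 9 = 14 - \sqrt{95}$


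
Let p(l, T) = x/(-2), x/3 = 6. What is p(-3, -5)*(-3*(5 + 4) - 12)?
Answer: 351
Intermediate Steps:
x = 18 (x = 3*6 = 18)
p(l, T) = -9 (p(l, T) = 18/(-2) = 18*(-½) = -9)
p(-3, -5)*(-3*(5 + 4) - 12) = -9*(-3*(5 + 4) - 12) = -9*(-3*9 - 12) = -9*(-27 - 12) = -9*(-39) = 351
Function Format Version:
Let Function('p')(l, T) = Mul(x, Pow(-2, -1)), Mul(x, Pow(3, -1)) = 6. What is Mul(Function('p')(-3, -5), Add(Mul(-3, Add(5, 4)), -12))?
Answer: 351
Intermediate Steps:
x = 18 (x = Mul(3, 6) = 18)
Function('p')(l, T) = -9 (Function('p')(l, T) = Mul(18, Pow(-2, -1)) = Mul(18, Rational(-1, 2)) = -9)
Mul(Function('p')(-3, -5), Add(Mul(-3, Add(5, 4)), -12)) = Mul(-9, Add(Mul(-3, Add(5, 4)), -12)) = Mul(-9, Add(Mul(-3, 9), -12)) = Mul(-9, Add(-27, -12)) = Mul(-9, -39) = 351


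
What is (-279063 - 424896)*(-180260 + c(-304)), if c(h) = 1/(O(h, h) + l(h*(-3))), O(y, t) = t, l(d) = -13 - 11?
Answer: 41621773687479/328 ≈ 1.2690e+11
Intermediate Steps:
l(d) = -24
c(h) = 1/(-24 + h) (c(h) = 1/(h - 24) = 1/(-24 + h))
(-279063 - 424896)*(-180260 + c(-304)) = (-279063 - 424896)*(-180260 + 1/(-24 - 304)) = -703959*(-180260 + 1/(-328)) = -703959*(-180260 - 1/328) = -703959*(-59125281/328) = 41621773687479/328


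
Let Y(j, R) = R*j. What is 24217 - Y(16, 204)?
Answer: 20953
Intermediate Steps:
24217 - Y(16, 204) = 24217 - 204*16 = 24217 - 1*3264 = 24217 - 3264 = 20953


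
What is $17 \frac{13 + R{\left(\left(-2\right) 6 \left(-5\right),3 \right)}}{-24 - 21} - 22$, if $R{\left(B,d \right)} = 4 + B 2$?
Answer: $- \frac{3319}{45} \approx -73.756$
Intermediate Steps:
$R{\left(B,d \right)} = 4 + 2 B$
$17 \frac{13 + R{\left(\left(-2\right) 6 \left(-5\right),3 \right)}}{-24 - 21} - 22 = 17 \frac{13 + \left(4 + 2 \left(-2\right) 6 \left(-5\right)\right)}{-24 - 21} - 22 = 17 \frac{13 + \left(4 + 2 \left(\left(-12\right) \left(-5\right)\right)\right)}{-45} - 22 = 17 \left(13 + \left(4 + 2 \cdot 60\right)\right) \left(- \frac{1}{45}\right) - 22 = 17 \left(13 + \left(4 + 120\right)\right) \left(- \frac{1}{45}\right) - 22 = 17 \left(13 + 124\right) \left(- \frac{1}{45}\right) - 22 = 17 \cdot 137 \left(- \frac{1}{45}\right) - 22 = 17 \left(- \frac{137}{45}\right) - 22 = - \frac{2329}{45} - 22 = - \frac{3319}{45}$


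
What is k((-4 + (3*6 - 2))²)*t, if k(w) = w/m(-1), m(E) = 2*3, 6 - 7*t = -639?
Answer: 15480/7 ≈ 2211.4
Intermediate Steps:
t = 645/7 (t = 6/7 - ⅐*(-639) = 6/7 + 639/7 = 645/7 ≈ 92.143)
m(E) = 6
k(w) = w/6
k((-4 + (3*6 - 2))²)*t = ((-4 + (3*6 - 2))²/6)*(645/7) = ((-4 + (18 - 2))²/6)*(645/7) = ((-4 + 16)²/6)*(645/7) = ((⅙)*12²)*(645/7) = ((⅙)*144)*(645/7) = 24*(645/7) = 15480/7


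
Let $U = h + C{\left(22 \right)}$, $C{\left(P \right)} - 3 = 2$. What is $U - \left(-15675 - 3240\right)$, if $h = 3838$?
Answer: $22758$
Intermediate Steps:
$C{\left(P \right)} = 5$ ($C{\left(P \right)} = 3 + 2 = 5$)
$U = 3843$ ($U = 3838 + 5 = 3843$)
$U - \left(-15675 - 3240\right) = 3843 - \left(-15675 - 3240\right) = 3843 - -18915 = 3843 + 18915 = 22758$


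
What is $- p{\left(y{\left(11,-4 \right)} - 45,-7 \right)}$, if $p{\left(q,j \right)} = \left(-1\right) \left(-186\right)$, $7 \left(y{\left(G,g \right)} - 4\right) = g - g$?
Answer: $-186$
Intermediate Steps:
$y{\left(G,g \right)} = 4$ ($y{\left(G,g \right)} = 4 + \frac{g - g}{7} = 4 + \frac{1}{7} \cdot 0 = 4 + 0 = 4$)
$p{\left(q,j \right)} = 186$
$- p{\left(y{\left(11,-4 \right)} - 45,-7 \right)} = \left(-1\right) 186 = -186$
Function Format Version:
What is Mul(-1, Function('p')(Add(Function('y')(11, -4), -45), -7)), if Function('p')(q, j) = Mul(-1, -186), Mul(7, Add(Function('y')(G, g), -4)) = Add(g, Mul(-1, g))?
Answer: -186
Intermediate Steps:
Function('y')(G, g) = 4 (Function('y')(G, g) = Add(4, Mul(Rational(1, 7), Add(g, Mul(-1, g)))) = Add(4, Mul(Rational(1, 7), 0)) = Add(4, 0) = 4)
Function('p')(q, j) = 186
Mul(-1, Function('p')(Add(Function('y')(11, -4), -45), -7)) = Mul(-1, 186) = -186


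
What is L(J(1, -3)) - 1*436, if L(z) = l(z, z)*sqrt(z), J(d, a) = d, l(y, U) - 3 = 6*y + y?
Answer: -426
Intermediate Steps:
l(y, U) = 3 + 7*y (l(y, U) = 3 + (6*y + y) = 3 + 7*y)
L(z) = sqrt(z)*(3 + 7*z) (L(z) = (3 + 7*z)*sqrt(z) = sqrt(z)*(3 + 7*z))
L(J(1, -3)) - 1*436 = sqrt(1)*(3 + 7*1) - 1*436 = 1*(3 + 7) - 436 = 1*10 - 436 = 10 - 436 = -426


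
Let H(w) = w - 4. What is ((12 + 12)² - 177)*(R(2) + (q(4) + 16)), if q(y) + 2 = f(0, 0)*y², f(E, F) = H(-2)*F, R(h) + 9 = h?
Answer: 2793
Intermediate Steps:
H(w) = -4 + w
R(h) = -9 + h
f(E, F) = -6*F (f(E, F) = (-4 - 2)*F = -6*F)
q(y) = -2 (q(y) = -2 + (-6*0)*y² = -2 + 0*y² = -2 + 0 = -2)
((12 + 12)² - 177)*(R(2) + (q(4) + 16)) = ((12 + 12)² - 177)*((-9 + 2) + (-2 + 16)) = (24² - 177)*(-7 + 14) = (576 - 177)*7 = 399*7 = 2793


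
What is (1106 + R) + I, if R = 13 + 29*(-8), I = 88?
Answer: 975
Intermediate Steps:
R = -219 (R = 13 - 232 = -219)
(1106 + R) + I = (1106 - 219) + 88 = 887 + 88 = 975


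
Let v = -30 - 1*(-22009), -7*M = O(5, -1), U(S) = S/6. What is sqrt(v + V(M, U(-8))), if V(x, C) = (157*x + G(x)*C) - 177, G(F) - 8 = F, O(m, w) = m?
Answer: sqrt(1062327)/7 ≈ 147.24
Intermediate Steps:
G(F) = 8 + F
U(S) = S/6 (U(S) = S*(1/6) = S/6)
M = -5/7 (M = -1/7*5 = -5/7 ≈ -0.71429)
v = 21979 (v = -30 + 22009 = 21979)
V(x, C) = -177 + 157*x + C*(8 + x) (V(x, C) = (157*x + (8 + x)*C) - 177 = (157*x + C*(8 + x)) - 177 = -177 + 157*x + C*(8 + x))
sqrt(v + V(M, U(-8))) = sqrt(21979 + (-177 + 157*(-5/7) + ((1/6)*(-8))*(8 - 5/7))) = sqrt(21979 + (-177 - 785/7 - 4/3*51/7)) = sqrt(21979 + (-177 - 785/7 - 68/7)) = sqrt(21979 - 2092/7) = sqrt(151761/7) = sqrt(1062327)/7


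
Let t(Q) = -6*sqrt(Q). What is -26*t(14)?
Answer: 156*sqrt(14) ≈ 583.70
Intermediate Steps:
-26*t(14) = -(-156)*sqrt(14) = 156*sqrt(14)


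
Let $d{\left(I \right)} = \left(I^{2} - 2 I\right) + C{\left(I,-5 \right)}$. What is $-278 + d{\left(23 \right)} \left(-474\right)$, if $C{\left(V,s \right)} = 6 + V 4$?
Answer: $-275672$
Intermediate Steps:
$C{\left(V,s \right)} = 6 + 4 V$
$d{\left(I \right)} = 6 + I^{2} + 2 I$ ($d{\left(I \right)} = \left(I^{2} - 2 I\right) + \left(6 + 4 I\right) = 6 + I^{2} + 2 I$)
$-278 + d{\left(23 \right)} \left(-474\right) = -278 + \left(6 + 23^{2} + 2 \cdot 23\right) \left(-474\right) = -278 + \left(6 + 529 + 46\right) \left(-474\right) = -278 + 581 \left(-474\right) = -278 - 275394 = -275672$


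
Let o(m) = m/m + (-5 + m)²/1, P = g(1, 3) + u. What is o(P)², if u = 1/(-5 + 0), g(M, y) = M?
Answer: 217156/625 ≈ 347.45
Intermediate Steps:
u = -⅕ (u = 1/(-5) = -⅕ ≈ -0.20000)
P = ⅘ (P = 1 - ⅕ = ⅘ ≈ 0.80000)
o(m) = 1 + (-5 + m)² (o(m) = 1 + (-5 + m)²*1 = 1 + (-5 + m)²)
o(P)² = (1 + (-5 + ⅘)²)² = (1 + (-21/5)²)² = (1 + 441/25)² = (466/25)² = 217156/625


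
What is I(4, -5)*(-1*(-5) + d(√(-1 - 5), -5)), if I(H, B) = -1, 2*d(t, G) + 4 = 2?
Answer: -4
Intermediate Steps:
d(t, G) = -1 (d(t, G) = -2 + (½)*2 = -2 + 1 = -1)
I(4, -5)*(-1*(-5) + d(√(-1 - 5), -5)) = -(-1*(-5) - 1) = -(5 - 1) = -1*4 = -4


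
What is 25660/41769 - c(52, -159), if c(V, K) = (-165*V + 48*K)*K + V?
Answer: -107670431780/41769 ≈ -2.5778e+6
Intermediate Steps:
c(V, K) = V + K*(-165*V + 48*K) (c(V, K) = K*(-165*V + 48*K) + V = V + K*(-165*V + 48*K))
25660/41769 - c(52, -159) = 25660/41769 - (52 + 48*(-159)**2 - 165*(-159)*52) = 25660*(1/41769) - (52 + 48*25281 + 1364220) = 25660/41769 - (52 + 1213488 + 1364220) = 25660/41769 - 1*2577760 = 25660/41769 - 2577760 = -107670431780/41769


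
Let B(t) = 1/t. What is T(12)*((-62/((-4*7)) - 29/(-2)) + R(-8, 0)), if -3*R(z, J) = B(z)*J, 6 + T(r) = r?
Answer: 702/7 ≈ 100.29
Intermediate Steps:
T(r) = -6 + r
R(z, J) = -J/(3*z)
T(12)*((-62/((-4*7)) - 29/(-2)) + R(-8, 0)) = (-6 + 12)*((-62/((-4*7)) - 29/(-2)) - ⅓*0/(-8)) = 6*((-62/(-28) - 29*(-½)) - ⅓*0*(-⅛)) = 6*((-62*(-1/28) + 29/2) + 0) = 6*((31/14 + 29/2) + 0) = 6*(117/7 + 0) = 6*(117/7) = 702/7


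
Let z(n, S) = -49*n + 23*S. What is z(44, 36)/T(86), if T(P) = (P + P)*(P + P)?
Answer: -83/1849 ≈ -0.044889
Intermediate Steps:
T(P) = 4*P² (T(P) = (2*P)*(2*P) = 4*P²)
z(44, 36)/T(86) = (-49*44 + 23*36)/((4*86²)) = (-2156 + 828)/((4*7396)) = -1328/29584 = -1328*1/29584 = -83/1849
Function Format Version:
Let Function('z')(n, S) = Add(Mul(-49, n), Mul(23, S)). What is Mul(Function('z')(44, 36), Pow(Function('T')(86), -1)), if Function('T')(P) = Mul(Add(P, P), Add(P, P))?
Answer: Rational(-83, 1849) ≈ -0.044889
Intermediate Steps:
Function('T')(P) = Mul(4, Pow(P, 2)) (Function('T')(P) = Mul(Mul(2, P), Mul(2, P)) = Mul(4, Pow(P, 2)))
Mul(Function('z')(44, 36), Pow(Function('T')(86), -1)) = Mul(Add(Mul(-49, 44), Mul(23, 36)), Pow(Mul(4, Pow(86, 2)), -1)) = Mul(Add(-2156, 828), Pow(Mul(4, 7396), -1)) = Mul(-1328, Pow(29584, -1)) = Mul(-1328, Rational(1, 29584)) = Rational(-83, 1849)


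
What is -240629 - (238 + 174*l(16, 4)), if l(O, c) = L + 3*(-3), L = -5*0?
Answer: -239301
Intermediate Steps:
L = 0
l(O, c) = -9 (l(O, c) = 0 + 3*(-3) = 0 - 9 = -9)
-240629 - (238 + 174*l(16, 4)) = -240629 - (238 + 174*(-9)) = -240629 - (238 - 1566) = -240629 - 1*(-1328) = -240629 + 1328 = -239301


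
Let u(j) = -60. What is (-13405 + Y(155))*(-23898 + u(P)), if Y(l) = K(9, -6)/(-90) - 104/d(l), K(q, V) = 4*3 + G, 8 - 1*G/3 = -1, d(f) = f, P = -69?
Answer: 49783434261/155 ≈ 3.2118e+8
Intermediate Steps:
G = 27 (G = 24 - 3*(-1) = 24 + 3 = 27)
K(q, V) = 39 (K(q, V) = 4*3 + 27 = 12 + 27 = 39)
Y(l) = -13/30 - 104/l (Y(l) = 39/(-90) - 104/l = 39*(-1/90) - 104/l = -13/30 - 104/l)
(-13405 + Y(155))*(-23898 + u(P)) = (-13405 + (-13/30 - 104/155))*(-23898 - 60) = (-13405 + (-13/30 - 104*1/155))*(-23958) = (-13405 + (-13/30 - 104/155))*(-23958) = (-13405 - 1027/930)*(-23958) = -12467677/930*(-23958) = 49783434261/155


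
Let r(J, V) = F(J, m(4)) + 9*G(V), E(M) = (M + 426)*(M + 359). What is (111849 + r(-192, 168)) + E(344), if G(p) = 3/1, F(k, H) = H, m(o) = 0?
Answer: 653186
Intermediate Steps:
G(p) = 3 (G(p) = 3*1 = 3)
E(M) = (359 + M)*(426 + M) (E(M) = (426 + M)*(359 + M) = (359 + M)*(426 + M))
r(J, V) = 27 (r(J, V) = 0 + 9*3 = 0 + 27 = 27)
(111849 + r(-192, 168)) + E(344) = (111849 + 27) + (152934 + 344**2 + 785*344) = 111876 + (152934 + 118336 + 270040) = 111876 + 541310 = 653186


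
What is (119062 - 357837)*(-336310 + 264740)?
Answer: 17089126750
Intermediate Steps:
(119062 - 357837)*(-336310 + 264740) = -238775*(-71570) = 17089126750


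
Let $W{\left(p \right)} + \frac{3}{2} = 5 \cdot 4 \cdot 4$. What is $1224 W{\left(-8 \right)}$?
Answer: $96084$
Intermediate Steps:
$W{\left(p \right)} = \frac{157}{2}$ ($W{\left(p \right)} = - \frac{3}{2} + 5 \cdot 4 \cdot 4 = - \frac{3}{2} + 20 \cdot 4 = - \frac{3}{2} + 80 = \frac{157}{2}$)
$1224 W{\left(-8 \right)} = 1224 \cdot \frac{157}{2} = 96084$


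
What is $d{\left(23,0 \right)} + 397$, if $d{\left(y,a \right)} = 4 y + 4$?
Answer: $493$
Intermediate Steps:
$d{\left(y,a \right)} = 4 + 4 y$
$d{\left(23,0 \right)} + 397 = \left(4 + 4 \cdot 23\right) + 397 = \left(4 + 92\right) + 397 = 96 + 397 = 493$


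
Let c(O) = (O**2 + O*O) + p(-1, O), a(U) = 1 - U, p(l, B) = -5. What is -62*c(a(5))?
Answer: -1674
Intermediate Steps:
c(O) = -5 + 2*O**2 (c(O) = (O**2 + O*O) - 5 = (O**2 + O**2) - 5 = 2*O**2 - 5 = -5 + 2*O**2)
-62*c(a(5)) = -62*(-5 + 2*(1 - 1*5)**2) = -62*(-5 + 2*(1 - 5)**2) = -62*(-5 + 2*(-4)**2) = -62*(-5 + 2*16) = -62*(-5 + 32) = -62*27 = -1674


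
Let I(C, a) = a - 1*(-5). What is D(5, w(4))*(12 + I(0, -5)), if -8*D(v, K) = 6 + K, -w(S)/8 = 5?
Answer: 51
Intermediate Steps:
I(C, a) = 5 + a (I(C, a) = a + 5 = 5 + a)
w(S) = -40 (w(S) = -8*5 = -40)
D(v, K) = -¾ - K/8 (D(v, K) = -(6 + K)/8 = -¾ - K/8)
D(5, w(4))*(12 + I(0, -5)) = (-¾ - ⅛*(-40))*(12 + (5 - 5)) = (-¾ + 5)*(12 + 0) = (17/4)*12 = 51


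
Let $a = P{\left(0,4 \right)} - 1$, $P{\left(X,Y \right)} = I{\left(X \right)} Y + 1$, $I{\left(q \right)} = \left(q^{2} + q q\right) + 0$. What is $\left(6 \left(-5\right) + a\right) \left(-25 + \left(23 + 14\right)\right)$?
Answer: $-360$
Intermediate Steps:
$I{\left(q \right)} = 2 q^{2}$ ($I{\left(q \right)} = \left(q^{2} + q^{2}\right) + 0 = 2 q^{2} + 0 = 2 q^{2}$)
$P{\left(X,Y \right)} = 1 + 2 Y X^{2}$ ($P{\left(X,Y \right)} = 2 X^{2} Y + 1 = 2 Y X^{2} + 1 = 1 + 2 Y X^{2}$)
$a = 0$ ($a = \left(1 + 2 \cdot 4 \cdot 0^{2}\right) - 1 = \left(1 + 2 \cdot 4 \cdot 0\right) - 1 = \left(1 + 0\right) - 1 = 1 - 1 = 0$)
$\left(6 \left(-5\right) + a\right) \left(-25 + \left(23 + 14\right)\right) = \left(6 \left(-5\right) + 0\right) \left(-25 + \left(23 + 14\right)\right) = \left(-30 + 0\right) \left(-25 + 37\right) = \left(-30\right) 12 = -360$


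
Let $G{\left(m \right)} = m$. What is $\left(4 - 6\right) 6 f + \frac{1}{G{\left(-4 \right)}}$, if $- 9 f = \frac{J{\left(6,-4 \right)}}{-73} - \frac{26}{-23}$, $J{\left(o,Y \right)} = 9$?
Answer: $\frac{22019}{20148} \approx 1.0929$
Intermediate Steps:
$f = - \frac{1691}{15111}$ ($f = - \frac{\frac{9}{-73} - \frac{26}{-23}}{9} = - \frac{9 \left(- \frac{1}{73}\right) - - \frac{26}{23}}{9} = - \frac{- \frac{9}{73} + \frac{26}{23}}{9} = \left(- \frac{1}{9}\right) \frac{1691}{1679} = - \frac{1691}{15111} \approx -0.11191$)
$\left(4 - 6\right) 6 f + \frac{1}{G{\left(-4 \right)}} = \left(4 - 6\right) 6 \left(- \frac{1691}{15111}\right) + \frac{1}{-4} = \left(-2\right) 6 \left(- \frac{1691}{15111}\right) - \frac{1}{4} = \left(-12\right) \left(- \frac{1691}{15111}\right) - \frac{1}{4} = \frac{6764}{5037} - \frac{1}{4} = \frac{22019}{20148}$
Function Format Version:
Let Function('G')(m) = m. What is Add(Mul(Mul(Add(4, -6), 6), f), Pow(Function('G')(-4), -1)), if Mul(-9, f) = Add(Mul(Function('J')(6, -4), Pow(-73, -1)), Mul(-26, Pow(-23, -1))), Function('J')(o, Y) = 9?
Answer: Rational(22019, 20148) ≈ 1.0929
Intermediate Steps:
f = Rational(-1691, 15111) (f = Mul(Rational(-1, 9), Add(Mul(9, Pow(-73, -1)), Mul(-26, Pow(-23, -1)))) = Mul(Rational(-1, 9), Add(Mul(9, Rational(-1, 73)), Mul(-26, Rational(-1, 23)))) = Mul(Rational(-1, 9), Add(Rational(-9, 73), Rational(26, 23))) = Mul(Rational(-1, 9), Rational(1691, 1679)) = Rational(-1691, 15111) ≈ -0.11191)
Add(Mul(Mul(Add(4, -6), 6), f), Pow(Function('G')(-4), -1)) = Add(Mul(Mul(Add(4, -6), 6), Rational(-1691, 15111)), Pow(-4, -1)) = Add(Mul(Mul(-2, 6), Rational(-1691, 15111)), Rational(-1, 4)) = Add(Mul(-12, Rational(-1691, 15111)), Rational(-1, 4)) = Add(Rational(6764, 5037), Rational(-1, 4)) = Rational(22019, 20148)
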